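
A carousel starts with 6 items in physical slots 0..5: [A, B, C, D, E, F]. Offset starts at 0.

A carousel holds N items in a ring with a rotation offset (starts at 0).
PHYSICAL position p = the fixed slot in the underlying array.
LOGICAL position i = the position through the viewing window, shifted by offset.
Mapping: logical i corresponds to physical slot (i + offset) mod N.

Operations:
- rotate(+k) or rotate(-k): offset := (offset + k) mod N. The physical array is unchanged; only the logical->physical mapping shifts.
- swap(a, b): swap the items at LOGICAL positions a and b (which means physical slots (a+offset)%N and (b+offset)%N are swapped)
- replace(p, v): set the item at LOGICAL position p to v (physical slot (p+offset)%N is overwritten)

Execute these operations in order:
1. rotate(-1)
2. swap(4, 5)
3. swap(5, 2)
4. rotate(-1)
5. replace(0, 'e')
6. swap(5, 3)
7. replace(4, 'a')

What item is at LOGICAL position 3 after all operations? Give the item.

Answer: E

Derivation:
After op 1 (rotate(-1)): offset=5, physical=[A,B,C,D,E,F], logical=[F,A,B,C,D,E]
After op 2 (swap(4, 5)): offset=5, physical=[A,B,C,E,D,F], logical=[F,A,B,C,E,D]
After op 3 (swap(5, 2)): offset=5, physical=[A,D,C,E,B,F], logical=[F,A,D,C,E,B]
After op 4 (rotate(-1)): offset=4, physical=[A,D,C,E,B,F], logical=[B,F,A,D,C,E]
After op 5 (replace(0, 'e')): offset=4, physical=[A,D,C,E,e,F], logical=[e,F,A,D,C,E]
After op 6 (swap(5, 3)): offset=4, physical=[A,E,C,D,e,F], logical=[e,F,A,E,C,D]
After op 7 (replace(4, 'a')): offset=4, physical=[A,E,a,D,e,F], logical=[e,F,A,E,a,D]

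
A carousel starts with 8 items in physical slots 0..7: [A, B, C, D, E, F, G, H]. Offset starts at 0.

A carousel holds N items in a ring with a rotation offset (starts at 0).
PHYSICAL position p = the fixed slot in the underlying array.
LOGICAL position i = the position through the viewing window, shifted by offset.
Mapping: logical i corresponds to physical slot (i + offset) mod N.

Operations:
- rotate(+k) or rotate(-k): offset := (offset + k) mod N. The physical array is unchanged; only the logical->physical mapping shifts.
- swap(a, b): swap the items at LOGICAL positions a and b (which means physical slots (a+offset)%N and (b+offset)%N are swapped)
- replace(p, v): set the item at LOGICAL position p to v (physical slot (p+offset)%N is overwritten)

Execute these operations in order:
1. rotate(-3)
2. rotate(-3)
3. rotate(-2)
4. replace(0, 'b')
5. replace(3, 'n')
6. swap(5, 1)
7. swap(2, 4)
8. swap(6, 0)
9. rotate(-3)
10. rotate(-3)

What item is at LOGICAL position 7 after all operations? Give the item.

After op 1 (rotate(-3)): offset=5, physical=[A,B,C,D,E,F,G,H], logical=[F,G,H,A,B,C,D,E]
After op 2 (rotate(-3)): offset=2, physical=[A,B,C,D,E,F,G,H], logical=[C,D,E,F,G,H,A,B]
After op 3 (rotate(-2)): offset=0, physical=[A,B,C,D,E,F,G,H], logical=[A,B,C,D,E,F,G,H]
After op 4 (replace(0, 'b')): offset=0, physical=[b,B,C,D,E,F,G,H], logical=[b,B,C,D,E,F,G,H]
After op 5 (replace(3, 'n')): offset=0, physical=[b,B,C,n,E,F,G,H], logical=[b,B,C,n,E,F,G,H]
After op 6 (swap(5, 1)): offset=0, physical=[b,F,C,n,E,B,G,H], logical=[b,F,C,n,E,B,G,H]
After op 7 (swap(2, 4)): offset=0, physical=[b,F,E,n,C,B,G,H], logical=[b,F,E,n,C,B,G,H]
After op 8 (swap(6, 0)): offset=0, physical=[G,F,E,n,C,B,b,H], logical=[G,F,E,n,C,B,b,H]
After op 9 (rotate(-3)): offset=5, physical=[G,F,E,n,C,B,b,H], logical=[B,b,H,G,F,E,n,C]
After op 10 (rotate(-3)): offset=2, physical=[G,F,E,n,C,B,b,H], logical=[E,n,C,B,b,H,G,F]

Answer: F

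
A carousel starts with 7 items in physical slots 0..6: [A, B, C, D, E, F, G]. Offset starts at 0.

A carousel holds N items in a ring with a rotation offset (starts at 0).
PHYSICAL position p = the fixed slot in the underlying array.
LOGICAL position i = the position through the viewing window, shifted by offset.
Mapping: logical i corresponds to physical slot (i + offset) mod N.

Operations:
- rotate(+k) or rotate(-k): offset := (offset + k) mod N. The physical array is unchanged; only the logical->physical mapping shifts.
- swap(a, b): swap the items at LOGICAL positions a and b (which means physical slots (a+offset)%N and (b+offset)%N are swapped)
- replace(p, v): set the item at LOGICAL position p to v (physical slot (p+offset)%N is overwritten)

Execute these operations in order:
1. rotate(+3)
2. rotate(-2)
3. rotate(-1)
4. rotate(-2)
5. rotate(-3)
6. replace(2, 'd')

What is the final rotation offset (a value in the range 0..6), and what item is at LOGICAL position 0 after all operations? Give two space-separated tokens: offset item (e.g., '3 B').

Answer: 2 C

Derivation:
After op 1 (rotate(+3)): offset=3, physical=[A,B,C,D,E,F,G], logical=[D,E,F,G,A,B,C]
After op 2 (rotate(-2)): offset=1, physical=[A,B,C,D,E,F,G], logical=[B,C,D,E,F,G,A]
After op 3 (rotate(-1)): offset=0, physical=[A,B,C,D,E,F,G], logical=[A,B,C,D,E,F,G]
After op 4 (rotate(-2)): offset=5, physical=[A,B,C,D,E,F,G], logical=[F,G,A,B,C,D,E]
After op 5 (rotate(-3)): offset=2, physical=[A,B,C,D,E,F,G], logical=[C,D,E,F,G,A,B]
After op 6 (replace(2, 'd')): offset=2, physical=[A,B,C,D,d,F,G], logical=[C,D,d,F,G,A,B]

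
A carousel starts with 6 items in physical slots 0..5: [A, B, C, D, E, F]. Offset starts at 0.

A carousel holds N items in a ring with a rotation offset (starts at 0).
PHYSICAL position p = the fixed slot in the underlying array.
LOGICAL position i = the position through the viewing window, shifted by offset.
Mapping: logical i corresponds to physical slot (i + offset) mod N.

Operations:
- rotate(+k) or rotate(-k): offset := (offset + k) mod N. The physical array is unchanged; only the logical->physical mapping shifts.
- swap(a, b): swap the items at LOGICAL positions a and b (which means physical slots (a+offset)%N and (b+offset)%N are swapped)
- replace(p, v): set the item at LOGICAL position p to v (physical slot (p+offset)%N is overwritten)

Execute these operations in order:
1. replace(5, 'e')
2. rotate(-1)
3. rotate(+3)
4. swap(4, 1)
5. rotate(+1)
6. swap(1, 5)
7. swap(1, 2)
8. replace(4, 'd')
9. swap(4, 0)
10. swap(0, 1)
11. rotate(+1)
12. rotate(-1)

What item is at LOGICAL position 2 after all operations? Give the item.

After op 1 (replace(5, 'e')): offset=0, physical=[A,B,C,D,E,e], logical=[A,B,C,D,E,e]
After op 2 (rotate(-1)): offset=5, physical=[A,B,C,D,E,e], logical=[e,A,B,C,D,E]
After op 3 (rotate(+3)): offset=2, physical=[A,B,C,D,E,e], logical=[C,D,E,e,A,B]
After op 4 (swap(4, 1)): offset=2, physical=[D,B,C,A,E,e], logical=[C,A,E,e,D,B]
After op 5 (rotate(+1)): offset=3, physical=[D,B,C,A,E,e], logical=[A,E,e,D,B,C]
After op 6 (swap(1, 5)): offset=3, physical=[D,B,E,A,C,e], logical=[A,C,e,D,B,E]
After op 7 (swap(1, 2)): offset=3, physical=[D,B,E,A,e,C], logical=[A,e,C,D,B,E]
After op 8 (replace(4, 'd')): offset=3, physical=[D,d,E,A,e,C], logical=[A,e,C,D,d,E]
After op 9 (swap(4, 0)): offset=3, physical=[D,A,E,d,e,C], logical=[d,e,C,D,A,E]
After op 10 (swap(0, 1)): offset=3, physical=[D,A,E,e,d,C], logical=[e,d,C,D,A,E]
After op 11 (rotate(+1)): offset=4, physical=[D,A,E,e,d,C], logical=[d,C,D,A,E,e]
After op 12 (rotate(-1)): offset=3, physical=[D,A,E,e,d,C], logical=[e,d,C,D,A,E]

Answer: C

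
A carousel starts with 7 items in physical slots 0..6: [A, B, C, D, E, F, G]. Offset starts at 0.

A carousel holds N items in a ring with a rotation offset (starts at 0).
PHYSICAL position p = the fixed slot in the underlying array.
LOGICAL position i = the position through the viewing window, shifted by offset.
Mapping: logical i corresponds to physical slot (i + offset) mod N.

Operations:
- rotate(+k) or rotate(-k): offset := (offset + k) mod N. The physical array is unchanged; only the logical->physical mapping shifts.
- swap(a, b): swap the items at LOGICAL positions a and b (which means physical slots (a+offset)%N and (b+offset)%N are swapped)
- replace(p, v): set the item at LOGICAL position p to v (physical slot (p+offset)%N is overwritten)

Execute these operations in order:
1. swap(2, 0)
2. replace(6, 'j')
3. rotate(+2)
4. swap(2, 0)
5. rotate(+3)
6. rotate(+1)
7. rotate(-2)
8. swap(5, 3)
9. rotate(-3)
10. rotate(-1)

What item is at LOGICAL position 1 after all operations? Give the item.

After op 1 (swap(2, 0)): offset=0, physical=[C,B,A,D,E,F,G], logical=[C,B,A,D,E,F,G]
After op 2 (replace(6, 'j')): offset=0, physical=[C,B,A,D,E,F,j], logical=[C,B,A,D,E,F,j]
After op 3 (rotate(+2)): offset=2, physical=[C,B,A,D,E,F,j], logical=[A,D,E,F,j,C,B]
After op 4 (swap(2, 0)): offset=2, physical=[C,B,E,D,A,F,j], logical=[E,D,A,F,j,C,B]
After op 5 (rotate(+3)): offset=5, physical=[C,B,E,D,A,F,j], logical=[F,j,C,B,E,D,A]
After op 6 (rotate(+1)): offset=6, physical=[C,B,E,D,A,F,j], logical=[j,C,B,E,D,A,F]
After op 7 (rotate(-2)): offset=4, physical=[C,B,E,D,A,F,j], logical=[A,F,j,C,B,E,D]
After op 8 (swap(5, 3)): offset=4, physical=[E,B,C,D,A,F,j], logical=[A,F,j,E,B,C,D]
After op 9 (rotate(-3)): offset=1, physical=[E,B,C,D,A,F,j], logical=[B,C,D,A,F,j,E]
After op 10 (rotate(-1)): offset=0, physical=[E,B,C,D,A,F,j], logical=[E,B,C,D,A,F,j]

Answer: B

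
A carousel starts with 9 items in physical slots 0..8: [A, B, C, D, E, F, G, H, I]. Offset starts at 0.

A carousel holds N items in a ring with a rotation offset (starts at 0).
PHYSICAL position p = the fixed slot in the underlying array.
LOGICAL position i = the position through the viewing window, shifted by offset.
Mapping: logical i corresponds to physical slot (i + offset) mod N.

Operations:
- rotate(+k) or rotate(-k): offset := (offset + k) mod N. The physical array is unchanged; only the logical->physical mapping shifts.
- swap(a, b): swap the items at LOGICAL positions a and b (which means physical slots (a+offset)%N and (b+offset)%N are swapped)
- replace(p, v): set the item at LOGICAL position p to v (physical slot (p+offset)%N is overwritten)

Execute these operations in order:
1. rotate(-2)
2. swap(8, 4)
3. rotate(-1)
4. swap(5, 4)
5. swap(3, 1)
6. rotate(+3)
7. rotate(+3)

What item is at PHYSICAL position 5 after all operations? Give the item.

After op 1 (rotate(-2)): offset=7, physical=[A,B,C,D,E,F,G,H,I], logical=[H,I,A,B,C,D,E,F,G]
After op 2 (swap(8, 4)): offset=7, physical=[A,B,G,D,E,F,C,H,I], logical=[H,I,A,B,G,D,E,F,C]
After op 3 (rotate(-1)): offset=6, physical=[A,B,G,D,E,F,C,H,I], logical=[C,H,I,A,B,G,D,E,F]
After op 4 (swap(5, 4)): offset=6, physical=[A,G,B,D,E,F,C,H,I], logical=[C,H,I,A,G,B,D,E,F]
After op 5 (swap(3, 1)): offset=6, physical=[H,G,B,D,E,F,C,A,I], logical=[C,A,I,H,G,B,D,E,F]
After op 6 (rotate(+3)): offset=0, physical=[H,G,B,D,E,F,C,A,I], logical=[H,G,B,D,E,F,C,A,I]
After op 7 (rotate(+3)): offset=3, physical=[H,G,B,D,E,F,C,A,I], logical=[D,E,F,C,A,I,H,G,B]

Answer: F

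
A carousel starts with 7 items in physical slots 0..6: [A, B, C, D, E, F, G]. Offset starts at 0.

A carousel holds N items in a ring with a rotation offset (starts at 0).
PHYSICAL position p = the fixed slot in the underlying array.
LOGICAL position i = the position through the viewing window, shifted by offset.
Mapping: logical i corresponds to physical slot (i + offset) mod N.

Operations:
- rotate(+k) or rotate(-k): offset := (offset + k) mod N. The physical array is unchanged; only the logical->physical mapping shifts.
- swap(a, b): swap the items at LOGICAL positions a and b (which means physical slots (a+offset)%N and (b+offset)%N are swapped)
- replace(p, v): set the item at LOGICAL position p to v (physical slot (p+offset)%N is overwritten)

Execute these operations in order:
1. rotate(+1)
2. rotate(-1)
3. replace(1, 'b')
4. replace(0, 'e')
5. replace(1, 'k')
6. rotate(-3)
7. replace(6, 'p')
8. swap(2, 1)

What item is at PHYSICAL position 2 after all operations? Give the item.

Answer: C

Derivation:
After op 1 (rotate(+1)): offset=1, physical=[A,B,C,D,E,F,G], logical=[B,C,D,E,F,G,A]
After op 2 (rotate(-1)): offset=0, physical=[A,B,C,D,E,F,G], logical=[A,B,C,D,E,F,G]
After op 3 (replace(1, 'b')): offset=0, physical=[A,b,C,D,E,F,G], logical=[A,b,C,D,E,F,G]
After op 4 (replace(0, 'e')): offset=0, physical=[e,b,C,D,E,F,G], logical=[e,b,C,D,E,F,G]
After op 5 (replace(1, 'k')): offset=0, physical=[e,k,C,D,E,F,G], logical=[e,k,C,D,E,F,G]
After op 6 (rotate(-3)): offset=4, physical=[e,k,C,D,E,F,G], logical=[E,F,G,e,k,C,D]
After op 7 (replace(6, 'p')): offset=4, physical=[e,k,C,p,E,F,G], logical=[E,F,G,e,k,C,p]
After op 8 (swap(2, 1)): offset=4, physical=[e,k,C,p,E,G,F], logical=[E,G,F,e,k,C,p]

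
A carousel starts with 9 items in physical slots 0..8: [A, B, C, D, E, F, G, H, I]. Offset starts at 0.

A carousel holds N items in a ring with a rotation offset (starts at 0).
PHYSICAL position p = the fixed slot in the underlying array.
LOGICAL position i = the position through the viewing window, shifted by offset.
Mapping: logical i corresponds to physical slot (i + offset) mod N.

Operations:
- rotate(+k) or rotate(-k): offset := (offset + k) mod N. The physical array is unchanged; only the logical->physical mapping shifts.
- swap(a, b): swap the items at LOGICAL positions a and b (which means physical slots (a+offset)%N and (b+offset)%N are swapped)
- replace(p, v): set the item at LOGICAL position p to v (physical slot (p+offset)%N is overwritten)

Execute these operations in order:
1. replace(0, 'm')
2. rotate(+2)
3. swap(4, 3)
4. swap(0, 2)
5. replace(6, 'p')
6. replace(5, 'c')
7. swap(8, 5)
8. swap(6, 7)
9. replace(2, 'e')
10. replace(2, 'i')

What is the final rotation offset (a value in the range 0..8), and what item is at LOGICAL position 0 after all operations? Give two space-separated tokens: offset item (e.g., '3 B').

Answer: 2 E

Derivation:
After op 1 (replace(0, 'm')): offset=0, physical=[m,B,C,D,E,F,G,H,I], logical=[m,B,C,D,E,F,G,H,I]
After op 2 (rotate(+2)): offset=2, physical=[m,B,C,D,E,F,G,H,I], logical=[C,D,E,F,G,H,I,m,B]
After op 3 (swap(4, 3)): offset=2, physical=[m,B,C,D,E,G,F,H,I], logical=[C,D,E,G,F,H,I,m,B]
After op 4 (swap(0, 2)): offset=2, physical=[m,B,E,D,C,G,F,H,I], logical=[E,D,C,G,F,H,I,m,B]
After op 5 (replace(6, 'p')): offset=2, physical=[m,B,E,D,C,G,F,H,p], logical=[E,D,C,G,F,H,p,m,B]
After op 6 (replace(5, 'c')): offset=2, physical=[m,B,E,D,C,G,F,c,p], logical=[E,D,C,G,F,c,p,m,B]
After op 7 (swap(8, 5)): offset=2, physical=[m,c,E,D,C,G,F,B,p], logical=[E,D,C,G,F,B,p,m,c]
After op 8 (swap(6, 7)): offset=2, physical=[p,c,E,D,C,G,F,B,m], logical=[E,D,C,G,F,B,m,p,c]
After op 9 (replace(2, 'e')): offset=2, physical=[p,c,E,D,e,G,F,B,m], logical=[E,D,e,G,F,B,m,p,c]
After op 10 (replace(2, 'i')): offset=2, physical=[p,c,E,D,i,G,F,B,m], logical=[E,D,i,G,F,B,m,p,c]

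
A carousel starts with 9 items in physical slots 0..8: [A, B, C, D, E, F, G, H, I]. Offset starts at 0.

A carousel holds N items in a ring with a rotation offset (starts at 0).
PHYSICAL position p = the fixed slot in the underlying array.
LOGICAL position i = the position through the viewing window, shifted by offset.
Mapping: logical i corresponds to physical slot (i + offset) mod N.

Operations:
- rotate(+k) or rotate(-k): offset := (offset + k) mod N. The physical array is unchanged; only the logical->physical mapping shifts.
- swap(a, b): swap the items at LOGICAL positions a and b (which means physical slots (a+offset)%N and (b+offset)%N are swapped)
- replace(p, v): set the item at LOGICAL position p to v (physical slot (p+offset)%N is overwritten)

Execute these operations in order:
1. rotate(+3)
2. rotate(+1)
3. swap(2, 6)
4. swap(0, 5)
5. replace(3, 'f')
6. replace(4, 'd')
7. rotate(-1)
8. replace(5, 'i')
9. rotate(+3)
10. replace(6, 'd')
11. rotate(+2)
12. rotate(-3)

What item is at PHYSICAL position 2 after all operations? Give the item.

Answer: C

Derivation:
After op 1 (rotate(+3)): offset=3, physical=[A,B,C,D,E,F,G,H,I], logical=[D,E,F,G,H,I,A,B,C]
After op 2 (rotate(+1)): offset=4, physical=[A,B,C,D,E,F,G,H,I], logical=[E,F,G,H,I,A,B,C,D]
After op 3 (swap(2, 6)): offset=4, physical=[A,G,C,D,E,F,B,H,I], logical=[E,F,B,H,I,A,G,C,D]
After op 4 (swap(0, 5)): offset=4, physical=[E,G,C,D,A,F,B,H,I], logical=[A,F,B,H,I,E,G,C,D]
After op 5 (replace(3, 'f')): offset=4, physical=[E,G,C,D,A,F,B,f,I], logical=[A,F,B,f,I,E,G,C,D]
After op 6 (replace(4, 'd')): offset=4, physical=[E,G,C,D,A,F,B,f,d], logical=[A,F,B,f,d,E,G,C,D]
After op 7 (rotate(-1)): offset=3, physical=[E,G,C,D,A,F,B,f,d], logical=[D,A,F,B,f,d,E,G,C]
After op 8 (replace(5, 'i')): offset=3, physical=[E,G,C,D,A,F,B,f,i], logical=[D,A,F,B,f,i,E,G,C]
After op 9 (rotate(+3)): offset=6, physical=[E,G,C,D,A,F,B,f,i], logical=[B,f,i,E,G,C,D,A,F]
After op 10 (replace(6, 'd')): offset=6, physical=[E,G,C,d,A,F,B,f,i], logical=[B,f,i,E,G,C,d,A,F]
After op 11 (rotate(+2)): offset=8, physical=[E,G,C,d,A,F,B,f,i], logical=[i,E,G,C,d,A,F,B,f]
After op 12 (rotate(-3)): offset=5, physical=[E,G,C,d,A,F,B,f,i], logical=[F,B,f,i,E,G,C,d,A]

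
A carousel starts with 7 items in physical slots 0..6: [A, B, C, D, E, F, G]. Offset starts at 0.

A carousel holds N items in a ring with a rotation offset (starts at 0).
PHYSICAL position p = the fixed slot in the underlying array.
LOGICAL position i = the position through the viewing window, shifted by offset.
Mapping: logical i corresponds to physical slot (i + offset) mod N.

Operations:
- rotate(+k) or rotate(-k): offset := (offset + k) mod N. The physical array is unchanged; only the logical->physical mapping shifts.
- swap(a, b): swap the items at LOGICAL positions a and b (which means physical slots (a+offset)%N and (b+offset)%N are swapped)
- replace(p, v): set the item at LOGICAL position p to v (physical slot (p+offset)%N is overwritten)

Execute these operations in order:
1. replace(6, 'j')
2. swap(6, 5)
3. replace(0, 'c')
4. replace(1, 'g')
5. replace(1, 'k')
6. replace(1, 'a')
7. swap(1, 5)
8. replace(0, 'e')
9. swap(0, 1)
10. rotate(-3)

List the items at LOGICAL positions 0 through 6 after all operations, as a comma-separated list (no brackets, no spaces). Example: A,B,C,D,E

After op 1 (replace(6, 'j')): offset=0, physical=[A,B,C,D,E,F,j], logical=[A,B,C,D,E,F,j]
After op 2 (swap(6, 5)): offset=0, physical=[A,B,C,D,E,j,F], logical=[A,B,C,D,E,j,F]
After op 3 (replace(0, 'c')): offset=0, physical=[c,B,C,D,E,j,F], logical=[c,B,C,D,E,j,F]
After op 4 (replace(1, 'g')): offset=0, physical=[c,g,C,D,E,j,F], logical=[c,g,C,D,E,j,F]
After op 5 (replace(1, 'k')): offset=0, physical=[c,k,C,D,E,j,F], logical=[c,k,C,D,E,j,F]
After op 6 (replace(1, 'a')): offset=0, physical=[c,a,C,D,E,j,F], logical=[c,a,C,D,E,j,F]
After op 7 (swap(1, 5)): offset=0, physical=[c,j,C,D,E,a,F], logical=[c,j,C,D,E,a,F]
After op 8 (replace(0, 'e')): offset=0, physical=[e,j,C,D,E,a,F], logical=[e,j,C,D,E,a,F]
After op 9 (swap(0, 1)): offset=0, physical=[j,e,C,D,E,a,F], logical=[j,e,C,D,E,a,F]
After op 10 (rotate(-3)): offset=4, physical=[j,e,C,D,E,a,F], logical=[E,a,F,j,e,C,D]

Answer: E,a,F,j,e,C,D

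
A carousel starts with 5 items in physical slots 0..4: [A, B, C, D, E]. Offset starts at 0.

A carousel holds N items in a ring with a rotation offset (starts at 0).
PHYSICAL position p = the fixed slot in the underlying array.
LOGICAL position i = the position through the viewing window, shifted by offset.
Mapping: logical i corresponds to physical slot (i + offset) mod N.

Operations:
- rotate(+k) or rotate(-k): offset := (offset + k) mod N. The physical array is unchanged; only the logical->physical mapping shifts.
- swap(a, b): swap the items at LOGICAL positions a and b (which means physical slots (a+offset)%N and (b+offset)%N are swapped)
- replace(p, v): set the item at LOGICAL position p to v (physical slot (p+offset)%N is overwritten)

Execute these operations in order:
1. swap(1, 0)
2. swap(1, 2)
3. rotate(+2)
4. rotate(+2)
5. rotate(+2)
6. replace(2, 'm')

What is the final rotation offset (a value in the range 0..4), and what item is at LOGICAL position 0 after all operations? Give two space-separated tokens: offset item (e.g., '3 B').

After op 1 (swap(1, 0)): offset=0, physical=[B,A,C,D,E], logical=[B,A,C,D,E]
After op 2 (swap(1, 2)): offset=0, physical=[B,C,A,D,E], logical=[B,C,A,D,E]
After op 3 (rotate(+2)): offset=2, physical=[B,C,A,D,E], logical=[A,D,E,B,C]
After op 4 (rotate(+2)): offset=4, physical=[B,C,A,D,E], logical=[E,B,C,A,D]
After op 5 (rotate(+2)): offset=1, physical=[B,C,A,D,E], logical=[C,A,D,E,B]
After op 6 (replace(2, 'm')): offset=1, physical=[B,C,A,m,E], logical=[C,A,m,E,B]

Answer: 1 C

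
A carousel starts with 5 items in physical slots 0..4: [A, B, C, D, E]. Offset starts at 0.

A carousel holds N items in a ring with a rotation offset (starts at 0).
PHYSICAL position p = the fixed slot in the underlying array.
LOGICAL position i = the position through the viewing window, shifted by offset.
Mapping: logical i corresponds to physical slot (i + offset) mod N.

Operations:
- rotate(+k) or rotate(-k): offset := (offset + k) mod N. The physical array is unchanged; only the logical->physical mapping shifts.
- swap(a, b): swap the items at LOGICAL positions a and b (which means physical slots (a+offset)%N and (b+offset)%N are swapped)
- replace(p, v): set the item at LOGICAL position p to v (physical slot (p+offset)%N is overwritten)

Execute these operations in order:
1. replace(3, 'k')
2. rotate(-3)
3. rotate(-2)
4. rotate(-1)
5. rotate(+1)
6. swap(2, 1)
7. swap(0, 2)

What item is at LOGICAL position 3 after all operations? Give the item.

After op 1 (replace(3, 'k')): offset=0, physical=[A,B,C,k,E], logical=[A,B,C,k,E]
After op 2 (rotate(-3)): offset=2, physical=[A,B,C,k,E], logical=[C,k,E,A,B]
After op 3 (rotate(-2)): offset=0, physical=[A,B,C,k,E], logical=[A,B,C,k,E]
After op 4 (rotate(-1)): offset=4, physical=[A,B,C,k,E], logical=[E,A,B,C,k]
After op 5 (rotate(+1)): offset=0, physical=[A,B,C,k,E], logical=[A,B,C,k,E]
After op 6 (swap(2, 1)): offset=0, physical=[A,C,B,k,E], logical=[A,C,B,k,E]
After op 7 (swap(0, 2)): offset=0, physical=[B,C,A,k,E], logical=[B,C,A,k,E]

Answer: k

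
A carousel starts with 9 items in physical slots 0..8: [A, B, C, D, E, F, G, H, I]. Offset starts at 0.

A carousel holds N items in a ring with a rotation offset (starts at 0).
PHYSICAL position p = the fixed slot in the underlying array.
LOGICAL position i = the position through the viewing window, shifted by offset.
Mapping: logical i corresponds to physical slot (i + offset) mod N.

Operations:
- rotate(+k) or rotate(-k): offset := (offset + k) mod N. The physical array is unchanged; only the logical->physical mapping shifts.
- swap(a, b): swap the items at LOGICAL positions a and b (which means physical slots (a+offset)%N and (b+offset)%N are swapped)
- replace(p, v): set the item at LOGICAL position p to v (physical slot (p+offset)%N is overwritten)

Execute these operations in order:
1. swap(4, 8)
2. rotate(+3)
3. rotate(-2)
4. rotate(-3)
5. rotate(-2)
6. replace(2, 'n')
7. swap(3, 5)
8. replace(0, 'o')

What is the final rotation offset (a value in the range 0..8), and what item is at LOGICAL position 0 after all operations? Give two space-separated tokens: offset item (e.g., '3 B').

After op 1 (swap(4, 8)): offset=0, physical=[A,B,C,D,I,F,G,H,E], logical=[A,B,C,D,I,F,G,H,E]
After op 2 (rotate(+3)): offset=3, physical=[A,B,C,D,I,F,G,H,E], logical=[D,I,F,G,H,E,A,B,C]
After op 3 (rotate(-2)): offset=1, physical=[A,B,C,D,I,F,G,H,E], logical=[B,C,D,I,F,G,H,E,A]
After op 4 (rotate(-3)): offset=7, physical=[A,B,C,D,I,F,G,H,E], logical=[H,E,A,B,C,D,I,F,G]
After op 5 (rotate(-2)): offset=5, physical=[A,B,C,D,I,F,G,H,E], logical=[F,G,H,E,A,B,C,D,I]
After op 6 (replace(2, 'n')): offset=5, physical=[A,B,C,D,I,F,G,n,E], logical=[F,G,n,E,A,B,C,D,I]
After op 7 (swap(3, 5)): offset=5, physical=[A,E,C,D,I,F,G,n,B], logical=[F,G,n,B,A,E,C,D,I]
After op 8 (replace(0, 'o')): offset=5, physical=[A,E,C,D,I,o,G,n,B], logical=[o,G,n,B,A,E,C,D,I]

Answer: 5 o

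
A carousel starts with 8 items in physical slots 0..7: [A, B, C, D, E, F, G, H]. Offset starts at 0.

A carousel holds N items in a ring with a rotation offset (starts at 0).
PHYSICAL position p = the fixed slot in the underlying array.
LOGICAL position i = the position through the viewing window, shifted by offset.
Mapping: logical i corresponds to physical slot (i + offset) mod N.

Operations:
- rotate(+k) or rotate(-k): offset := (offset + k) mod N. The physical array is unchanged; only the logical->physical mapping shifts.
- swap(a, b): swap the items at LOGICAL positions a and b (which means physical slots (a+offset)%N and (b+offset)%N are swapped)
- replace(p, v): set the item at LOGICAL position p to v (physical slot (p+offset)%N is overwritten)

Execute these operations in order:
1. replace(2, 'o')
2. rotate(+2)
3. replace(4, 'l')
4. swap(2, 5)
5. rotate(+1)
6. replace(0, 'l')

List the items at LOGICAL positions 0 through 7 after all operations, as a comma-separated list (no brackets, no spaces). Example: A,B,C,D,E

After op 1 (replace(2, 'o')): offset=0, physical=[A,B,o,D,E,F,G,H], logical=[A,B,o,D,E,F,G,H]
After op 2 (rotate(+2)): offset=2, physical=[A,B,o,D,E,F,G,H], logical=[o,D,E,F,G,H,A,B]
After op 3 (replace(4, 'l')): offset=2, physical=[A,B,o,D,E,F,l,H], logical=[o,D,E,F,l,H,A,B]
After op 4 (swap(2, 5)): offset=2, physical=[A,B,o,D,H,F,l,E], logical=[o,D,H,F,l,E,A,B]
After op 5 (rotate(+1)): offset=3, physical=[A,B,o,D,H,F,l,E], logical=[D,H,F,l,E,A,B,o]
After op 6 (replace(0, 'l')): offset=3, physical=[A,B,o,l,H,F,l,E], logical=[l,H,F,l,E,A,B,o]

Answer: l,H,F,l,E,A,B,o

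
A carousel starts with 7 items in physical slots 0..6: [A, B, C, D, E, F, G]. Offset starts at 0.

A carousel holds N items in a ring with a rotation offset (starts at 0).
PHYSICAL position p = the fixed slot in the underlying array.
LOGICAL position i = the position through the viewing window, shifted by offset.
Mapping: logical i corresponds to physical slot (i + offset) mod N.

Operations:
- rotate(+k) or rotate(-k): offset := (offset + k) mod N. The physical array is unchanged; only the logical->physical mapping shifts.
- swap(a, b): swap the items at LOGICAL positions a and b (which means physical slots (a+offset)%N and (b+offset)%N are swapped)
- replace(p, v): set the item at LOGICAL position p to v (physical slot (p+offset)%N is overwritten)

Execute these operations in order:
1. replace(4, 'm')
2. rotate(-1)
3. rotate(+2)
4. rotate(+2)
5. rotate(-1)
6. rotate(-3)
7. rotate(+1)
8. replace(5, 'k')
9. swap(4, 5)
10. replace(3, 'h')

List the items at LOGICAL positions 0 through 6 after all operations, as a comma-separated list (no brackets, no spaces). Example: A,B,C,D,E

Answer: A,B,C,h,k,m,G

Derivation:
After op 1 (replace(4, 'm')): offset=0, physical=[A,B,C,D,m,F,G], logical=[A,B,C,D,m,F,G]
After op 2 (rotate(-1)): offset=6, physical=[A,B,C,D,m,F,G], logical=[G,A,B,C,D,m,F]
After op 3 (rotate(+2)): offset=1, physical=[A,B,C,D,m,F,G], logical=[B,C,D,m,F,G,A]
After op 4 (rotate(+2)): offset=3, physical=[A,B,C,D,m,F,G], logical=[D,m,F,G,A,B,C]
After op 5 (rotate(-1)): offset=2, physical=[A,B,C,D,m,F,G], logical=[C,D,m,F,G,A,B]
After op 6 (rotate(-3)): offset=6, physical=[A,B,C,D,m,F,G], logical=[G,A,B,C,D,m,F]
After op 7 (rotate(+1)): offset=0, physical=[A,B,C,D,m,F,G], logical=[A,B,C,D,m,F,G]
After op 8 (replace(5, 'k')): offset=0, physical=[A,B,C,D,m,k,G], logical=[A,B,C,D,m,k,G]
After op 9 (swap(4, 5)): offset=0, physical=[A,B,C,D,k,m,G], logical=[A,B,C,D,k,m,G]
After op 10 (replace(3, 'h')): offset=0, physical=[A,B,C,h,k,m,G], logical=[A,B,C,h,k,m,G]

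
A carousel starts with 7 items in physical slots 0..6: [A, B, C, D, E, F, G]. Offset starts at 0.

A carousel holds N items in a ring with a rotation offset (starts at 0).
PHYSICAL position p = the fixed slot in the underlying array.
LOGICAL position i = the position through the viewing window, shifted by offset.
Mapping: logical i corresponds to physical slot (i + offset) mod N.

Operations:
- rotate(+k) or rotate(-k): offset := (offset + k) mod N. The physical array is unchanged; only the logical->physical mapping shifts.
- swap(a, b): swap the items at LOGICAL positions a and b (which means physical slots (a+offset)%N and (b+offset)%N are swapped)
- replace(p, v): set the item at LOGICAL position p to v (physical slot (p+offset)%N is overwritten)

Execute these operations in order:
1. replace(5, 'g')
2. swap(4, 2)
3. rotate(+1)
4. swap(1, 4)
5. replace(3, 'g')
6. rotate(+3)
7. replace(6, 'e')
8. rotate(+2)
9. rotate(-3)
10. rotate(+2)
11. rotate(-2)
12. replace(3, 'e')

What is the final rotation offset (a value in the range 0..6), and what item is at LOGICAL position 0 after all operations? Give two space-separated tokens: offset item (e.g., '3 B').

After op 1 (replace(5, 'g')): offset=0, physical=[A,B,C,D,E,g,G], logical=[A,B,C,D,E,g,G]
After op 2 (swap(4, 2)): offset=0, physical=[A,B,E,D,C,g,G], logical=[A,B,E,D,C,g,G]
After op 3 (rotate(+1)): offset=1, physical=[A,B,E,D,C,g,G], logical=[B,E,D,C,g,G,A]
After op 4 (swap(1, 4)): offset=1, physical=[A,B,g,D,C,E,G], logical=[B,g,D,C,E,G,A]
After op 5 (replace(3, 'g')): offset=1, physical=[A,B,g,D,g,E,G], logical=[B,g,D,g,E,G,A]
After op 6 (rotate(+3)): offset=4, physical=[A,B,g,D,g,E,G], logical=[g,E,G,A,B,g,D]
After op 7 (replace(6, 'e')): offset=4, physical=[A,B,g,e,g,E,G], logical=[g,E,G,A,B,g,e]
After op 8 (rotate(+2)): offset=6, physical=[A,B,g,e,g,E,G], logical=[G,A,B,g,e,g,E]
After op 9 (rotate(-3)): offset=3, physical=[A,B,g,e,g,E,G], logical=[e,g,E,G,A,B,g]
After op 10 (rotate(+2)): offset=5, physical=[A,B,g,e,g,E,G], logical=[E,G,A,B,g,e,g]
After op 11 (rotate(-2)): offset=3, physical=[A,B,g,e,g,E,G], logical=[e,g,E,G,A,B,g]
After op 12 (replace(3, 'e')): offset=3, physical=[A,B,g,e,g,E,e], logical=[e,g,E,e,A,B,g]

Answer: 3 e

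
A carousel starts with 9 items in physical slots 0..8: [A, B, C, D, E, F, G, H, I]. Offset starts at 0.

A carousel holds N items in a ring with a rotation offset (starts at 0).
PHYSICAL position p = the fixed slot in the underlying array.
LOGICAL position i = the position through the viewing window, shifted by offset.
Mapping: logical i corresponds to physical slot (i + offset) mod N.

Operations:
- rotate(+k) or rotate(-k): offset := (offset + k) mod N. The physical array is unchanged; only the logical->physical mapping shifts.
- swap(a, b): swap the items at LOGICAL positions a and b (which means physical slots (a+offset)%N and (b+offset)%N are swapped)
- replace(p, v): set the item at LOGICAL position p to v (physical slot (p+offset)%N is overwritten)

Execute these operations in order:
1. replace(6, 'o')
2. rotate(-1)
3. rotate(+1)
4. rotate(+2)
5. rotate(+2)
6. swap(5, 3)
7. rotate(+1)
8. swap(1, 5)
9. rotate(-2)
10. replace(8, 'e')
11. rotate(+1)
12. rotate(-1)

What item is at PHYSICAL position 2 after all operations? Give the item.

After op 1 (replace(6, 'o')): offset=0, physical=[A,B,C,D,E,F,o,H,I], logical=[A,B,C,D,E,F,o,H,I]
After op 2 (rotate(-1)): offset=8, physical=[A,B,C,D,E,F,o,H,I], logical=[I,A,B,C,D,E,F,o,H]
After op 3 (rotate(+1)): offset=0, physical=[A,B,C,D,E,F,o,H,I], logical=[A,B,C,D,E,F,o,H,I]
After op 4 (rotate(+2)): offset=2, physical=[A,B,C,D,E,F,o,H,I], logical=[C,D,E,F,o,H,I,A,B]
After op 5 (rotate(+2)): offset=4, physical=[A,B,C,D,E,F,o,H,I], logical=[E,F,o,H,I,A,B,C,D]
After op 6 (swap(5, 3)): offset=4, physical=[H,B,C,D,E,F,o,A,I], logical=[E,F,o,A,I,H,B,C,D]
After op 7 (rotate(+1)): offset=5, physical=[H,B,C,D,E,F,o,A,I], logical=[F,o,A,I,H,B,C,D,E]
After op 8 (swap(1, 5)): offset=5, physical=[H,o,C,D,E,F,B,A,I], logical=[F,B,A,I,H,o,C,D,E]
After op 9 (rotate(-2)): offset=3, physical=[H,o,C,D,E,F,B,A,I], logical=[D,E,F,B,A,I,H,o,C]
After op 10 (replace(8, 'e')): offset=3, physical=[H,o,e,D,E,F,B,A,I], logical=[D,E,F,B,A,I,H,o,e]
After op 11 (rotate(+1)): offset=4, physical=[H,o,e,D,E,F,B,A,I], logical=[E,F,B,A,I,H,o,e,D]
After op 12 (rotate(-1)): offset=3, physical=[H,o,e,D,E,F,B,A,I], logical=[D,E,F,B,A,I,H,o,e]

Answer: e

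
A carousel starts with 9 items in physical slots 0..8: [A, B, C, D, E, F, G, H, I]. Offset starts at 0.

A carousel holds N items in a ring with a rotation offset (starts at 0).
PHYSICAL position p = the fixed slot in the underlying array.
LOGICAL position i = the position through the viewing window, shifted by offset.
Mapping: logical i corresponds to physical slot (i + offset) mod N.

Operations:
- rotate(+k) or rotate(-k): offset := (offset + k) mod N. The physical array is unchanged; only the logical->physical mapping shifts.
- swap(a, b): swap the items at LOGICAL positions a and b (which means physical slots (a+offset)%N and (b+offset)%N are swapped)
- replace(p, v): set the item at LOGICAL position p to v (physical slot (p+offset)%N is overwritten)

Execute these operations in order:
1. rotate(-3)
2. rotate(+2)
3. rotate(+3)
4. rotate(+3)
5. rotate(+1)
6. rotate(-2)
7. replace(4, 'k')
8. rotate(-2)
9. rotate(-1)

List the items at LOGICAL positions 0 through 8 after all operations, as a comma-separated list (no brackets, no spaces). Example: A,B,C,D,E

After op 1 (rotate(-3)): offset=6, physical=[A,B,C,D,E,F,G,H,I], logical=[G,H,I,A,B,C,D,E,F]
After op 2 (rotate(+2)): offset=8, physical=[A,B,C,D,E,F,G,H,I], logical=[I,A,B,C,D,E,F,G,H]
After op 3 (rotate(+3)): offset=2, physical=[A,B,C,D,E,F,G,H,I], logical=[C,D,E,F,G,H,I,A,B]
After op 4 (rotate(+3)): offset=5, physical=[A,B,C,D,E,F,G,H,I], logical=[F,G,H,I,A,B,C,D,E]
After op 5 (rotate(+1)): offset=6, physical=[A,B,C,D,E,F,G,H,I], logical=[G,H,I,A,B,C,D,E,F]
After op 6 (rotate(-2)): offset=4, physical=[A,B,C,D,E,F,G,H,I], logical=[E,F,G,H,I,A,B,C,D]
After op 7 (replace(4, 'k')): offset=4, physical=[A,B,C,D,E,F,G,H,k], logical=[E,F,G,H,k,A,B,C,D]
After op 8 (rotate(-2)): offset=2, physical=[A,B,C,D,E,F,G,H,k], logical=[C,D,E,F,G,H,k,A,B]
After op 9 (rotate(-1)): offset=1, physical=[A,B,C,D,E,F,G,H,k], logical=[B,C,D,E,F,G,H,k,A]

Answer: B,C,D,E,F,G,H,k,A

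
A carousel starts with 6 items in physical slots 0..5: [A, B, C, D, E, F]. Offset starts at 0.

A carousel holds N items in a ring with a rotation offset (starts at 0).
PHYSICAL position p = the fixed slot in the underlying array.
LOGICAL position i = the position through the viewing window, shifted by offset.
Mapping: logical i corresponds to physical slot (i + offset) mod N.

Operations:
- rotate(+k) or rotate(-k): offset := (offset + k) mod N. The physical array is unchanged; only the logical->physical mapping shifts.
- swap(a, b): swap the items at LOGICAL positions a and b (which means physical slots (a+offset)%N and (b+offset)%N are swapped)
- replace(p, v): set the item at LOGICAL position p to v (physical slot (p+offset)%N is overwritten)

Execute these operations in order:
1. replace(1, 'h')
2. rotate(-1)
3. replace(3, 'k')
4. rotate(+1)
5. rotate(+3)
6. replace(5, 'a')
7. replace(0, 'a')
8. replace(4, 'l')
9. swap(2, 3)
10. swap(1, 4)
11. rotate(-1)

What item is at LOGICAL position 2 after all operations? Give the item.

Answer: l

Derivation:
After op 1 (replace(1, 'h')): offset=0, physical=[A,h,C,D,E,F], logical=[A,h,C,D,E,F]
After op 2 (rotate(-1)): offset=5, physical=[A,h,C,D,E,F], logical=[F,A,h,C,D,E]
After op 3 (replace(3, 'k')): offset=5, physical=[A,h,k,D,E,F], logical=[F,A,h,k,D,E]
After op 4 (rotate(+1)): offset=0, physical=[A,h,k,D,E,F], logical=[A,h,k,D,E,F]
After op 5 (rotate(+3)): offset=3, physical=[A,h,k,D,E,F], logical=[D,E,F,A,h,k]
After op 6 (replace(5, 'a')): offset=3, physical=[A,h,a,D,E,F], logical=[D,E,F,A,h,a]
After op 7 (replace(0, 'a')): offset=3, physical=[A,h,a,a,E,F], logical=[a,E,F,A,h,a]
After op 8 (replace(4, 'l')): offset=3, physical=[A,l,a,a,E,F], logical=[a,E,F,A,l,a]
After op 9 (swap(2, 3)): offset=3, physical=[F,l,a,a,E,A], logical=[a,E,A,F,l,a]
After op 10 (swap(1, 4)): offset=3, physical=[F,E,a,a,l,A], logical=[a,l,A,F,E,a]
After op 11 (rotate(-1)): offset=2, physical=[F,E,a,a,l,A], logical=[a,a,l,A,F,E]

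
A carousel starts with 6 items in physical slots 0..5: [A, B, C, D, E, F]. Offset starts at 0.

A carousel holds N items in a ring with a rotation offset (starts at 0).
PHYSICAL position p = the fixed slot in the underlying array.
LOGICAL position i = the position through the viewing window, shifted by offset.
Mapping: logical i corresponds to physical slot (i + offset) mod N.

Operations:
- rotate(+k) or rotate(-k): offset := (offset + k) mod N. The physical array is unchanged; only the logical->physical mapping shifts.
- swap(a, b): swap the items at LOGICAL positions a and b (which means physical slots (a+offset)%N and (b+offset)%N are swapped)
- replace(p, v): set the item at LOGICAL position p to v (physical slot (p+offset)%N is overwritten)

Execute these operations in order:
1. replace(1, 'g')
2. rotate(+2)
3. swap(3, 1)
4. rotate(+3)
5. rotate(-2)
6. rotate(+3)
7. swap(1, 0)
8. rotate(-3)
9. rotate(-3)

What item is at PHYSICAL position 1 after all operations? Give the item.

Answer: A

Derivation:
After op 1 (replace(1, 'g')): offset=0, physical=[A,g,C,D,E,F], logical=[A,g,C,D,E,F]
After op 2 (rotate(+2)): offset=2, physical=[A,g,C,D,E,F], logical=[C,D,E,F,A,g]
After op 3 (swap(3, 1)): offset=2, physical=[A,g,C,F,E,D], logical=[C,F,E,D,A,g]
After op 4 (rotate(+3)): offset=5, physical=[A,g,C,F,E,D], logical=[D,A,g,C,F,E]
After op 5 (rotate(-2)): offset=3, physical=[A,g,C,F,E,D], logical=[F,E,D,A,g,C]
After op 6 (rotate(+3)): offset=0, physical=[A,g,C,F,E,D], logical=[A,g,C,F,E,D]
After op 7 (swap(1, 0)): offset=0, physical=[g,A,C,F,E,D], logical=[g,A,C,F,E,D]
After op 8 (rotate(-3)): offset=3, physical=[g,A,C,F,E,D], logical=[F,E,D,g,A,C]
After op 9 (rotate(-3)): offset=0, physical=[g,A,C,F,E,D], logical=[g,A,C,F,E,D]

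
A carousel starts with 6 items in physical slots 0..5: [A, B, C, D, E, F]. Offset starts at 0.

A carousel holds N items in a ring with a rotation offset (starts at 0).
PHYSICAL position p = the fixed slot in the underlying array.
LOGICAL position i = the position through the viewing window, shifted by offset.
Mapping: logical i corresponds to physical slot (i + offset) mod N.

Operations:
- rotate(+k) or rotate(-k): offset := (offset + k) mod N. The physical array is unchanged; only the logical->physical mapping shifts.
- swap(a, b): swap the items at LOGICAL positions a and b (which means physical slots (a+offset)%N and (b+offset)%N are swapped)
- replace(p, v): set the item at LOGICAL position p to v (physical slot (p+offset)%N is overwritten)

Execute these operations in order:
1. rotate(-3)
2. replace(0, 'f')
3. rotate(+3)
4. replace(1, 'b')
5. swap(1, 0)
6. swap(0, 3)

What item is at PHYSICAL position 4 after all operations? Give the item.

Answer: E

Derivation:
After op 1 (rotate(-3)): offset=3, physical=[A,B,C,D,E,F], logical=[D,E,F,A,B,C]
After op 2 (replace(0, 'f')): offset=3, physical=[A,B,C,f,E,F], logical=[f,E,F,A,B,C]
After op 3 (rotate(+3)): offset=0, physical=[A,B,C,f,E,F], logical=[A,B,C,f,E,F]
After op 4 (replace(1, 'b')): offset=0, physical=[A,b,C,f,E,F], logical=[A,b,C,f,E,F]
After op 5 (swap(1, 0)): offset=0, physical=[b,A,C,f,E,F], logical=[b,A,C,f,E,F]
After op 6 (swap(0, 3)): offset=0, physical=[f,A,C,b,E,F], logical=[f,A,C,b,E,F]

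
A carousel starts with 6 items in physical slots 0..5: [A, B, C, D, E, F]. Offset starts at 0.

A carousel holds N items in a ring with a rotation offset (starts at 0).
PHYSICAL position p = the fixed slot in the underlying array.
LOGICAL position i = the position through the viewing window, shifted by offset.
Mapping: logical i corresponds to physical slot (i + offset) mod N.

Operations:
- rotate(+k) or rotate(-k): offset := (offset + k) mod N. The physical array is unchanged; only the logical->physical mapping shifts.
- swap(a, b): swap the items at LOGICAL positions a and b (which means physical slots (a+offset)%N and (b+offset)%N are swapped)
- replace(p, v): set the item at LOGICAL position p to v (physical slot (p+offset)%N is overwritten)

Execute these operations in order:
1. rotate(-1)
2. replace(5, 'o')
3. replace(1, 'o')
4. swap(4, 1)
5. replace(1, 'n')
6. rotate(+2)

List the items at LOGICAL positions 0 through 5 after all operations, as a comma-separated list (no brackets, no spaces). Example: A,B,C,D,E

Answer: B,C,o,o,F,n

Derivation:
After op 1 (rotate(-1)): offset=5, physical=[A,B,C,D,E,F], logical=[F,A,B,C,D,E]
After op 2 (replace(5, 'o')): offset=5, physical=[A,B,C,D,o,F], logical=[F,A,B,C,D,o]
After op 3 (replace(1, 'o')): offset=5, physical=[o,B,C,D,o,F], logical=[F,o,B,C,D,o]
After op 4 (swap(4, 1)): offset=5, physical=[D,B,C,o,o,F], logical=[F,D,B,C,o,o]
After op 5 (replace(1, 'n')): offset=5, physical=[n,B,C,o,o,F], logical=[F,n,B,C,o,o]
After op 6 (rotate(+2)): offset=1, physical=[n,B,C,o,o,F], logical=[B,C,o,o,F,n]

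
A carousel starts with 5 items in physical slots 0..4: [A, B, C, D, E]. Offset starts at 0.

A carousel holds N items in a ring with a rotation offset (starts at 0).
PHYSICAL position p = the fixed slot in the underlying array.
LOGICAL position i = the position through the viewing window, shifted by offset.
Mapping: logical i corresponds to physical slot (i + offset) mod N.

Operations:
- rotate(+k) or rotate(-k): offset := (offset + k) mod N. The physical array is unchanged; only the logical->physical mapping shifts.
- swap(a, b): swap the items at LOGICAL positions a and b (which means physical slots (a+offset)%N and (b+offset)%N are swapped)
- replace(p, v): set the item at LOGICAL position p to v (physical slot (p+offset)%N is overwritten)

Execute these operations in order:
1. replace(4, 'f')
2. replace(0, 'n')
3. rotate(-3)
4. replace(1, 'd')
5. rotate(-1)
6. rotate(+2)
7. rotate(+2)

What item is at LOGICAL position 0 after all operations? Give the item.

After op 1 (replace(4, 'f')): offset=0, physical=[A,B,C,D,f], logical=[A,B,C,D,f]
After op 2 (replace(0, 'n')): offset=0, physical=[n,B,C,D,f], logical=[n,B,C,D,f]
After op 3 (rotate(-3)): offset=2, physical=[n,B,C,D,f], logical=[C,D,f,n,B]
After op 4 (replace(1, 'd')): offset=2, physical=[n,B,C,d,f], logical=[C,d,f,n,B]
After op 5 (rotate(-1)): offset=1, physical=[n,B,C,d,f], logical=[B,C,d,f,n]
After op 6 (rotate(+2)): offset=3, physical=[n,B,C,d,f], logical=[d,f,n,B,C]
After op 7 (rotate(+2)): offset=0, physical=[n,B,C,d,f], logical=[n,B,C,d,f]

Answer: n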